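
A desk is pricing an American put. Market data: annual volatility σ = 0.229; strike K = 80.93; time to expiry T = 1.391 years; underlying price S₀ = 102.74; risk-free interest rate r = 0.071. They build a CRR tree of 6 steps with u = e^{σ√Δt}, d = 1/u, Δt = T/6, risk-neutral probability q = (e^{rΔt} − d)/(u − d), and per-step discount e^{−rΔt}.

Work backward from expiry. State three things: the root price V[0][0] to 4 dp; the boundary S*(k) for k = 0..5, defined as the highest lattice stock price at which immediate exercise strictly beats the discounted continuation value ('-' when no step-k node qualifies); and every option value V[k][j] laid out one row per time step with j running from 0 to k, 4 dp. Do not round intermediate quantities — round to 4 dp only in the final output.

params: Δt=0.23183 u=1.11657 d=0.89560 q=0.54757 e^(-rΔt)=0.98367
t_6 payoffs: 27.9119 14.8308 0.0000 0.0000 0.0000 0.0000 0.0000
t_5: node(5,0) S=59.1984 payoff=21.7316 vs cont=20.4104 → 21.7316 [stop]  node(5,1) S=73.8043 payoff=7.1257 vs cont=6.6004 → 7.1257 [stop]  node(5,2) S=92.0139 payoff=0.0000 vs cont=0.0000 → 0.0000 [wait]  node(5,3) S=114.7164 payoff=0.0000 vs cont=0.0000 → 0.0000 [wait]  node(5,4) S=143.0202 payoff=0.0000 vs cont=0.0000 → 0.0000 [wait]  node(5,5) S=178.3073 payoff=0.0000 vs cont=0.0000 → 0.0000 [wait]  ⇒ S*(5)=73.8043
t_4: node(4,0) S=66.0992 payoff=14.8308 vs cont=13.5096 → 14.8308 [stop]  node(4,1) S=82.4077 payoff=0.0000 vs cont=3.1712 → 3.1712 [wait]  node(4,2) S=102.7400 payoff=0.0000 vs cont=0.0000 → 0.0000 [wait]  node(4,3) S=128.0889 payoff=0.0000 vs cont=0.0000 → 0.0000 [wait]  node(4,4) S=159.6920 payoff=0.0000 vs cont=0.0000 → 0.0000 [wait]  ⇒ S*(4)=66.0992
t_3: node(3,0) S=73.8043 payoff=7.1257 vs cont=8.3085 → 8.3085 [wait]  node(3,1) S=92.0139 payoff=0.0000 vs cont=1.4113 → 1.4113 [wait]  node(3,2) S=114.7164 payoff=0.0000 vs cont=0.0000 → 0.0000 [wait]  node(3,3) S=143.0202 payoff=0.0000 vs cont=0.0000 → 0.0000 [wait]  ⇒ S*(3)=-
t_2: node(2,0) S=82.4077 payoff=0.0000 vs cont=4.4578 → 4.4578 [wait]  node(2,1) S=102.7400 payoff=0.0000 vs cont=0.6281 → 0.6281 [wait]  node(2,2) S=128.0889 payoff=0.0000 vs cont=0.0000 → 0.0000 [wait]  ⇒ S*(2)=-
t_1: node(1,0) S=92.0139 payoff=0.0000 vs cont=2.3223 → 2.3223 [wait]  node(1,1) S=114.7164 payoff=0.0000 vs cont=0.2795 → 0.2795 [wait]  ⇒ S*(1)=-
t_0: node(0,0) S=102.7400 payoff=0.0000 vs cont=1.1841 → 1.1841 [wait]  ⇒ S*(0)=-

price = 1.1841
boundary = - - - - 66.0992 73.8043
tree:
1.1841
2.3223 0.2795
4.4578 0.6281 0.0000
8.3085 1.4113 0.0000 0.0000
14.8308 3.1712 0.0000 0.0000 0.0000
21.7316 7.1257 0.0000 0.0000 0.0000 0.0000
27.9119 14.8308 0.0000 0.0000 0.0000 0.0000 0.0000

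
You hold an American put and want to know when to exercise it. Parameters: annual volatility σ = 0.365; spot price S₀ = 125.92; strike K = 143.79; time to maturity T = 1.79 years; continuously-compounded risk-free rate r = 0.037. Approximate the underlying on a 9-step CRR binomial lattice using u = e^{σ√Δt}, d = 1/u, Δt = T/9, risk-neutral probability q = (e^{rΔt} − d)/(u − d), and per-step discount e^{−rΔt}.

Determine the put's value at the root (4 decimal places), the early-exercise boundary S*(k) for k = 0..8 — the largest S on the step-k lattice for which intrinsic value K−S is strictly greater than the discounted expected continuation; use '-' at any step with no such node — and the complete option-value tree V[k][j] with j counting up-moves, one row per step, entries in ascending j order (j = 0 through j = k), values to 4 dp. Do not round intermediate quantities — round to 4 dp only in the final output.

price = 31.0930
boundary = - - - 77.2703 90.9299 77.2703 90.9299 107.0042 90.9299
tree:
31.0930
41.3521 20.5435
53.3273 29.1151 11.6458
66.5197 39.9658 17.8994 5.1032
78.1273 52.8601 26.7200 8.6935 1.3226
87.9912 66.5197 38.4587 14.5132 2.5720 0.0000
96.3734 78.1273 52.8601 23.5698 5.0018 0.0000 0.0000
103.4963 87.9912 66.5197 36.7858 9.7270 0.0000 0.0000 0.0000
109.5493 96.3734 78.1273 52.8601 18.9160 0.0000 0.0000 0.0000 0.0000
114.6930 103.4963 87.9912 66.5197 36.7858 0.0000 0.0000 0.0000 0.0000 0.0000

Δt=0.19889  u=1.17678  d=0.84978  q=0.48198  discount=0.99267
step 9 (expiry): payoffs max(K−S,0) = 114.6930 103.4963 87.9912 66.5197 36.7858 0.0000 0.0000 0.0000 0.0000 0.0000
step 8: (k=8,j=0): S=34.2407, (K−S)⁺=109.5493, hold=108.4950 ⇒ V=109.5493 exercise | (k=8,j=1): S=47.4166, (K−S)⁺=96.3734, hold=95.3191 ⇒ V=96.3734 exercise | (k=8,j=2): S=65.6627, (K−S)⁺=78.1273, hold=77.0730 ⇒ V=78.1273 exercise | (k=8,j=3): S=90.9299, (K−S)⁺=52.8601, hold=51.8058 ⇒ V=52.8601 exercise | (k=8,j=4): S=125.9200, (K−S)⁺=17.8700, hold=18.9160 ⇒ V=18.9160 continue | (k=8,j=5): S=174.3744, (K−S)⁺=0.0000, hold=0.0000 ⇒ V=0.0000 continue | (k=8,j=6): S=241.4741, (K−S)⁺=0.0000, hold=0.0000 ⇒ V=0.0000 continue | (k=8,j=7): S=334.3941, (K−S)⁺=0.0000, hold=0.0000 ⇒ V=0.0000 continue | (k=8,j=8): S=463.0699, (K−S)⁺=0.0000, hold=0.0000 ⇒ V=0.0000 continue  boundary S*=90.9299
step 7: (k=7,j=0): S=40.2937, (K−S)⁺=103.4963, hold=102.4421 ⇒ V=103.4963 exercise | (k=7,j=1): S=55.7988, (K−S)⁺=87.9912, hold=86.9370 ⇒ V=87.9912 exercise | (k=7,j=2): S=77.2703, (K−S)⁺=66.5197, hold=65.4654 ⇒ V=66.5197 exercise | (k=7,j=3): S=107.0042, (K−S)⁺=36.7858, hold=36.2320 ⇒ V=36.7858 exercise | (k=7,j=4): S=148.1797, (K−S)⁺=0.0000, hold=9.7270 ⇒ V=9.7270 continue | (k=7,j=5): S=205.1997, (K−S)⁺=0.0000, hold=0.0000 ⇒ V=0.0000 continue | (k=7,j=6): S=284.1611, (K−S)⁺=0.0000, hold=0.0000 ⇒ V=0.0000 continue | (k=7,j=7): S=393.5071, (K−S)⁺=0.0000, hold=0.0000 ⇒ V=0.0000 continue  boundary S*=107.0042
step 6: (k=6,j=0): S=47.4166, (K−S)⁺=96.3734, hold=95.3191 ⇒ V=96.3734 exercise | (k=6,j=1): S=65.6627, (K−S)⁺=78.1273, hold=77.0730 ⇒ V=78.1273 exercise | (k=6,j=2): S=90.9299, (K−S)⁺=52.8601, hold=51.8058 ⇒ V=52.8601 exercise | (k=6,j=3): S=125.9200, (K−S)⁺=17.8700, hold=23.5698 ⇒ V=23.5698 continue | (k=6,j=4): S=174.3744, (K−S)⁺=0.0000, hold=5.0018 ⇒ V=5.0018 continue | (k=6,j=5): S=241.4741, (K−S)⁺=0.0000, hold=0.0000 ⇒ V=0.0000 continue | (k=6,j=6): S=334.3941, (K−S)⁺=0.0000, hold=0.0000 ⇒ V=0.0000 continue  boundary S*=90.9299
step 5: (k=5,j=0): S=55.7988, (K−S)⁺=87.9912, hold=86.9370 ⇒ V=87.9912 exercise | (k=5,j=1): S=77.2703, (K−S)⁺=66.5197, hold=65.4654 ⇒ V=66.5197 exercise | (k=5,j=2): S=107.0042, (K−S)⁺=36.7858, hold=38.4587 ⇒ V=38.4587 continue | (k=5,j=3): S=148.1797, (K−S)⁺=0.0000, hold=14.5132 ⇒ V=14.5132 continue | (k=5,j=4): S=205.1997, (K−S)⁺=0.0000, hold=2.5720 ⇒ V=2.5720 continue | (k=5,j=5): S=284.1611, (K−S)⁺=0.0000, hold=0.0000 ⇒ V=0.0000 continue  boundary S*=77.2703
step 4: (k=4,j=0): S=65.6627, (K−S)⁺=78.1273, hold=77.0730 ⇒ V=78.1273 exercise | (k=4,j=1): S=90.9299, (K−S)⁺=52.8601, hold=52.6062 ⇒ V=52.8601 exercise | (k=4,j=2): S=125.9200, (K−S)⁺=17.8700, hold=26.7200 ⇒ V=26.7200 continue | (k=4,j=3): S=174.3744, (K−S)⁺=0.0000, hold=8.6935 ⇒ V=8.6935 continue | (k=4,j=4): S=241.4741, (K−S)⁺=0.0000, hold=1.3226 ⇒ V=1.3226 continue  boundary S*=90.9299
step 3: (k=3,j=0): S=77.2703, (K−S)⁺=66.5197, hold=65.4654 ⇒ V=66.5197 exercise | (k=3,j=1): S=107.0042, (K−S)⁺=36.7858, hold=39.9658 ⇒ V=39.9658 continue | (k=3,j=2): S=148.1797, (K−S)⁺=0.0000, hold=17.8994 ⇒ V=17.8994 continue | (k=3,j=3): S=205.1997, (K−S)⁺=0.0000, hold=5.1032 ⇒ V=5.1032 continue  boundary S*=77.2703
step 2: (k=2,j=0): S=90.9299, (K−S)⁺=52.8601, hold=53.3273 ⇒ V=53.3273 continue | (k=2,j=1): S=125.9200, (K−S)⁺=17.8700, hold=29.1151 ⇒ V=29.1151 continue | (k=2,j=2): S=174.3744, (K−S)⁺=0.0000, hold=11.6458 ⇒ V=11.6458 continue  boundary S*=-
step 1: (k=1,j=0): S=107.0042, (K−S)⁺=36.7858, hold=41.3521 ⇒ V=41.3521 continue | (k=1,j=1): S=148.1797, (K−S)⁺=0.0000, hold=20.5435 ⇒ V=20.5435 continue  boundary S*=-
step 0: (k=0,j=0): S=125.9200, (K−S)⁺=17.8700, hold=31.0930 ⇒ V=31.0930 continue  boundary S*=-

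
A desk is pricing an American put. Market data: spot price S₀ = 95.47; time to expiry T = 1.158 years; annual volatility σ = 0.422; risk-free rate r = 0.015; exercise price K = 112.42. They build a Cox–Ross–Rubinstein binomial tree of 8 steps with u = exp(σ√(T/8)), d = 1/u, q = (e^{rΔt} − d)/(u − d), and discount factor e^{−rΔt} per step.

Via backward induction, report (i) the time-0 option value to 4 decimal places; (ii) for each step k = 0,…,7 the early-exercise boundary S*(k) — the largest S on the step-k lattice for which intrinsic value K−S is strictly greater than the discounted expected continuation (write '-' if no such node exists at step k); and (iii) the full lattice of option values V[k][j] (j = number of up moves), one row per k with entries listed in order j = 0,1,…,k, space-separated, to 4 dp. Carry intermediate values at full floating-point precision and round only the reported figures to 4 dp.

price = 27.7590
boundary = - - - 58.9771 50.2291 58.9771 69.2486 81.3091
tree:
27.7590
35.6325 18.8908
44.3620 25.8226 11.0574
53.4429 34.1914 16.3794 5.0270
62.1909 43.6394 23.5539 8.2570 1.3593
69.6413 53.4429 32.6396 13.2808 2.5544 0.0000
75.9866 62.1909 43.1714 20.7563 4.8001 0.0000 0.0000
81.3907 69.6413 53.4429 31.1109 9.0200 0.0000 0.0000 0.0000
85.9932 75.9866 62.1909 43.1714 16.9500 0.0000 0.0000 0.0000 0.0000

Δt=0.14475, u=1.17416, d=0.85167, q=0.46669, disc=e^(-rΔt)=0.99783
k=8 terminal: V=max(K-S,0) → 85.9932 75.9866 62.1909 43.1714 16.9500 0.0000 0.0000 0.0000 0.0000
k=7: j=0 S=31.0293 intr=81.3907 cont=81.1469 V=81.3907[EX]; j=1 S=42.7787 intr=69.6413 cont=69.3974 V=69.6413[EX]; j=2 S=58.9771 intr=53.4429 cont=53.1991 V=53.4429[EX]; j=3 S=81.3091 intr=31.1109 cont=30.8671 V=31.1109[EX]; j=4 S=112.0972 intr=0.3228 cont=9.0200 V=9.0200[hold]; j=5 S=154.5434 intr=0.0000 cont=0.0000 V=0.0000[hold]; j=6 S=213.0620 intr=0.0000 cont=0.0000 V=0.0000[hold]; j=7 S=293.7390 intr=0.0000 cont=0.0000 V=0.0000[hold]  S*(7)=81.3091
k=6: j=0 S=36.4334 intr=75.9866 cont=75.7427 V=75.9866[EX]; j=1 S=50.2291 intr=62.1909 cont=61.9470 V=62.1909[EX]; j=2 S=69.2486 intr=43.1714 cont=42.9275 V=43.1714[EX]; j=3 S=95.4700 intr=16.9500 cont=20.7563 V=20.7563[hold]; j=4 S=131.6202 intr=0.0000 cont=4.8001 V=4.8001[hold]; j=5 S=181.4589 intr=0.0000 cont=0.0000 V=0.0000[hold]; j=6 S=250.1692 intr=0.0000 cont=0.0000 V=0.0000[hold]  S*(6)=69.2486
k=5: j=0 S=42.7787 intr=69.6413 cont=69.3974 V=69.6413[EX]; j=1 S=58.9771 intr=53.4429 cont=53.1991 V=53.4429[EX]; j=2 S=81.3091 intr=31.1109 cont=32.6396 V=32.6396[hold]; j=3 S=112.0972 intr=0.3228 cont=13.2808 V=13.2808[hold]; j=4 S=154.5434 intr=0.0000 cont=2.5544 V=2.5544[hold]; j=5 S=213.0620 intr=0.0000 cont=0.0000 V=0.0000[hold]  S*(5)=58.9771
k=4: j=0 S=50.2291 intr=62.1909 cont=61.9470 V=62.1909[EX]; j=1 S=69.2486 intr=43.1714 cont=43.6394 V=43.6394[hold]; j=2 S=95.4700 intr=16.9500 cont=23.5539 V=23.5539[hold]; j=3 S=131.6202 intr=0.0000 cont=8.2570 V=8.2570[hold]; j=4 S=181.4589 intr=0.0000 cont=1.3593 V=1.3593[hold]  S*(4)=50.2291
k=3: j=0 S=58.9771 intr=53.4429 cont=53.4170 V=53.4429[EX]; j=1 S=81.3091 intr=31.1109 cont=34.1914 V=34.1914[hold]; j=2 S=112.0972 intr=0.3228 cont=16.3794 V=16.3794[hold]; j=3 S=154.5434 intr=0.0000 cont=5.0270 V=5.0270[hold]  S*(3)=58.9771
k=2: j=0 S=69.2486 intr=43.1714 cont=44.3620 V=44.3620[hold]; j=1 S=95.4700 intr=16.9500 cont=25.8226 V=25.8226[hold]; j=2 S=131.6202 intr=0.0000 cont=11.0574 V=11.0574[hold]  S*(2)=-
k=1: j=0 S=81.3091 intr=31.1109 cont=35.6325 V=35.6325[hold]; j=1 S=112.0972 intr=0.3228 cont=18.8908 V=18.8908[hold]  S*(1)=-
k=0: j=0 S=95.4700 intr=16.9500 cont=27.7590 V=27.7590[hold]  S*(0)=-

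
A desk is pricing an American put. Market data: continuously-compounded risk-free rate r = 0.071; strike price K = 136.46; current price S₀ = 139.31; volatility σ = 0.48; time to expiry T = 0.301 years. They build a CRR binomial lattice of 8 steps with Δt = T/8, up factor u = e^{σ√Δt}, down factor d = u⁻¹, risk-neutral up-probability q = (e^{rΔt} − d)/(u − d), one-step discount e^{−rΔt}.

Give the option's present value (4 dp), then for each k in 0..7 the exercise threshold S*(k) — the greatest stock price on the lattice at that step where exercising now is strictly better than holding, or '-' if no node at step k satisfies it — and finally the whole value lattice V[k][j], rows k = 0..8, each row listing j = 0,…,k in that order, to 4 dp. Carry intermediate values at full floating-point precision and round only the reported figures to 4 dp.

price = 11.7138
boundary = - - - - 95.9931 105.3599 95.9931 105.3599
tree:
11.7138
16.8341 6.4714
23.4380 10.0820 2.7649
31.4525 15.2601 4.7708 0.7013
40.4669 22.2822 8.0663 1.3817 0.0000
49.0010 31.1001 13.2655 2.7222 0.0000 0.0000
56.7764 40.4669 20.9605 5.3633 0.0000 0.0000 0.0000
63.8606 49.0010 31.1001 10.5669 0.0000 0.0000 0.0000 0.0000
70.3149 56.7764 40.4669 20.8192 0.0000 0.0000 0.0000 0.0000 0.0000

params: Δt=0.03762 u=1.09758 d=0.91110 q=0.49108 e^(-rΔt)=0.99733
t_8 payoffs: 70.3149 56.7764 40.4669 20.8192 0.0000 0.0000 0.0000 0.0000 0.0000
t_7: node(7,0) S=72.5994 payoff=63.8606 vs cont=63.4965 → 63.8606 [stop]  node(7,1) S=87.4590 payoff=49.0010 vs cont=48.6370 → 49.0010 [stop]  node(7,2) S=105.3599 payoff=31.1001 vs cont=30.7360 → 31.1001 [stop]  node(7,3) S=126.9249 payoff=9.5351 vs cont=10.5669 → 10.5669 [wait]  node(7,4) S=152.9037 payoff=0.0000 vs cont=0.0000 → 0.0000 [wait]  node(7,5) S=184.1998 payoff=0.0000 vs cont=0.0000 → 0.0000 [wait]  node(7,6) S=221.9015 payoff=0.0000 vs cont=0.0000 → 0.0000 [wait]  node(7,7) S=267.3200 payoff=0.0000 vs cont=0.0000 → 0.0000 [wait]  ⇒ S*(7)=105.3599
t_6: node(6,0) S=79.6836 payoff=56.7764 vs cont=56.4124 → 56.7764 [stop]  node(6,1) S=95.9931 payoff=40.4669 vs cont=40.1029 → 40.4669 [stop]  node(6,2) S=115.6408 payoff=20.8192 vs cont=20.9605 → 20.9605 [wait]  node(6,3) S=139.3100 payoff=0.0000 vs cont=5.3633 → 5.3633 [wait]  node(6,4) S=167.8238 payoff=0.0000 vs cont=0.0000 → 0.0000 [wait]  node(6,5) S=202.1737 payoff=0.0000 vs cont=0.0000 → 0.0000 [wait]  node(6,6) S=243.5543 payoff=0.0000 vs cont=0.0000 → 0.0000 [wait]  ⇒ S*(6)=95.9931
t_5: node(5,0) S=87.4590 payoff=49.0010 vs cont=48.6370 → 49.0010 [stop]  node(5,1) S=105.3599 payoff=31.1001 vs cont=30.8052 → 31.1001 [stop]  node(5,2) S=126.9249 payoff=9.5351 vs cont=13.2655 → 13.2655 [wait]  node(5,3) S=152.9037 payoff=0.0000 vs cont=2.7222 → 2.7222 [wait]  node(5,4) S=184.1998 payoff=0.0000 vs cont=0.0000 → 0.0000 [wait]  node(5,5) S=221.9015 payoff=0.0000 vs cont=0.0000 → 0.0000 [wait]  ⇒ S*(5)=105.3599
t_4: node(4,0) S=95.9931 payoff=40.4669 vs cont=40.1029 → 40.4669 [stop]  node(4,1) S=115.6408 payoff=20.8192 vs cont=22.2822 → 22.2822 [wait]  node(4,2) S=139.3100 payoff=0.0000 vs cont=8.0663 → 8.0663 [wait]  node(4,3) S=167.8238 payoff=0.0000 vs cont=1.3817 → 1.3817 [wait]  node(4,4) S=202.1737 payoff=0.0000 vs cont=0.0000 → 0.0000 [wait]  ⇒ S*(4)=95.9931
t_3: node(3,0) S=105.3599 payoff=31.1001 vs cont=31.4525 → 31.4525 [wait]  node(3,1) S=126.9249 payoff=9.5351 vs cont=15.2601 → 15.2601 [wait]  node(3,2) S=152.9037 payoff=0.0000 vs cont=4.7708 → 4.7708 [wait]  node(3,3) S=184.1998 payoff=0.0000 vs cont=0.7013 → 0.7013 [wait]  ⇒ S*(3)=-
t_2: node(2,0) S=115.6408 payoff=20.8192 vs cont=23.4380 → 23.4380 [wait]  node(2,1) S=139.3100 payoff=0.0000 vs cont=10.0820 → 10.0820 [wait]  node(2,2) S=167.8238 payoff=0.0000 vs cont=2.7649 → 2.7649 [wait]  ⇒ S*(2)=-
t_1: node(1,0) S=126.9249 payoff=9.5351 vs cont=16.8341 → 16.8341 [wait]  node(1,1) S=152.9037 payoff=0.0000 vs cont=6.4714 → 6.4714 [wait]  ⇒ S*(1)=-
t_0: node(0,0) S=139.3100 payoff=0.0000 vs cont=11.7138 → 11.7138 [wait]  ⇒ S*(0)=-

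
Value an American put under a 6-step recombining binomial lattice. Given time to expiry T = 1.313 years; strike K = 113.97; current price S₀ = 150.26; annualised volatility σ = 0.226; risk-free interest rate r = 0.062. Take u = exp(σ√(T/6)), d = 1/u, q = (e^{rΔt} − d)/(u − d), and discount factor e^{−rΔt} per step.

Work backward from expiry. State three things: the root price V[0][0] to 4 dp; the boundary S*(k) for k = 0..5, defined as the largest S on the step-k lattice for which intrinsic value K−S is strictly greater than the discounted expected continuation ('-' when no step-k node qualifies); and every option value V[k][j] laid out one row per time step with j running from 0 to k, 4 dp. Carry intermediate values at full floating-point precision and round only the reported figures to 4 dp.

price = 1.3174
boundary = - - - - 98.4432 88.5668
tree:
1.3174
2.5356 0.3051
4.7842 0.6696 0.0000
8.7871 1.4693 0.0000 0.0000
15.5268 3.2243 0.0000 0.0000 0.0000
25.4032 7.0755 0.0000 0.0000 0.0000 0.0000
34.2887 15.5268 0.0000 0.0000 0.0000 0.0000 0.0000

params: Δt=0.21883 u=1.11151 d=0.89967 q=0.53808 e^(-rΔt)=0.98652
t_6 payoffs: 34.2887 15.5268 0.0000 0.0000 0.0000 0.0000 0.0000
t_5: node(5,0) S=88.5668 payoff=25.4032 vs cont=23.8673 → 25.4032 [stop]  node(5,1) S=109.4208 payoff=4.5492 vs cont=7.0755 → 7.0755 [wait]  node(5,2) S=135.1851 payoff=0.0000 vs cont=0.0000 → 0.0000 [wait]  node(5,3) S=167.0159 payoff=0.0000 vs cont=0.0000 → 0.0000 [wait]  node(5,4) S=206.3416 payoff=0.0000 vs cont=0.0000 → 0.0000 [wait]  node(5,5) S=254.9269 payoff=0.0000 vs cont=0.0000 → 0.0000 [wait]  ⇒ S*(5)=88.5668
t_4: node(4,0) S=98.4432 payoff=15.5268 vs cont=15.3320 → 15.5268 [stop]  node(4,1) S=121.6227 payoff=0.0000 vs cont=3.2243 → 3.2243 [wait]  node(4,2) S=150.2600 payoff=0.0000 vs cont=0.0000 → 0.0000 [wait]  node(4,3) S=185.6403 payoff=0.0000 vs cont=0.0000 → 0.0000 [wait]  node(4,4) S=229.3513 payoff=0.0000 vs cont=0.0000 → 0.0000 [wait]  ⇒ S*(4)=98.4432
t_3: node(3,0) S=109.4208 payoff=4.5492 vs cont=8.7871 → 8.7871 [wait]  node(3,1) S=135.1851 payoff=0.0000 vs cont=1.4693 → 1.4693 [wait]  node(3,2) S=167.0159 payoff=0.0000 vs cont=0.0000 → 0.0000 [wait]  node(3,3) S=206.3416 payoff=0.0000 vs cont=0.0000 → 0.0000 [wait]  ⇒ S*(3)=-
t_2: node(2,0) S=121.6227 payoff=0.0000 vs cont=4.7842 → 4.7842 [wait]  node(2,1) S=150.2600 payoff=0.0000 vs cont=0.6696 → 0.6696 [wait]  node(2,2) S=185.6403 payoff=0.0000 vs cont=0.0000 → 0.0000 [wait]  ⇒ S*(2)=-
t_1: node(1,0) S=135.1851 payoff=0.0000 vs cont=2.5356 → 2.5356 [wait]  node(1,1) S=167.0159 payoff=0.0000 vs cont=0.3051 → 0.3051 [wait]  ⇒ S*(1)=-
t_0: node(0,0) S=150.2600 payoff=0.0000 vs cont=1.3174 → 1.3174 [wait]  ⇒ S*(0)=-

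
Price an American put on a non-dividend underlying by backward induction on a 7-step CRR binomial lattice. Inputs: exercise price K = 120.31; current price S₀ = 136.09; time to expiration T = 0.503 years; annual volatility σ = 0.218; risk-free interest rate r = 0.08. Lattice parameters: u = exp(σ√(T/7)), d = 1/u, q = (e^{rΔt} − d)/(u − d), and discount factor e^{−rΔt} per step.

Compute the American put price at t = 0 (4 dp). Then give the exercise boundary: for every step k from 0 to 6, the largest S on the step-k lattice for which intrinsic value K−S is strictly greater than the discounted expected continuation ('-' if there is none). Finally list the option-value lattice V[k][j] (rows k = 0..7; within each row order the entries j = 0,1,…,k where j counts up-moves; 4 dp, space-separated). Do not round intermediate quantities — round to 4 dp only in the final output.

Δt=0.07186  u=1.06018  d=0.94324  q=0.53469  discount=0.99427
step 7 (expiry): payoffs max(K−S,0) = 29.9091 18.7013 6.1040 0.0000 0.0000 0.0000 0.0000 0.0000
step 6: (k=6,j=0): S=95.8411, (K−S)⁺=24.4689, hold=23.7793 ⇒ V=24.4689 exercise | (k=6,j=1): S=107.7234, (K−S)⁺=12.5866, hold=11.8970 ⇒ V=12.5866 exercise | (k=6,j=2): S=121.0788, (K−S)⁺=0.0000, hold=2.8239 ⇒ V=2.8239 continue | (k=6,j=3): S=136.0900, (K−S)⁺=0.0000, hold=0.0000 ⇒ V=0.0000 continue | (k=6,j=4): S=152.9623, (K−S)⁺=0.0000, hold=0.0000 ⇒ V=0.0000 continue | (k=6,j=5): S=171.9264, (K−S)⁺=0.0000, hold=0.0000 ⇒ V=0.0000 continue | (k=6,j=6): S=193.2416, (K−S)⁺=0.0000, hold=0.0000 ⇒ V=0.0000 continue  boundary S*=107.7234
step 5: (k=5,j=0): S=101.6087, (K−S)⁺=18.7013, hold=18.0117 ⇒ V=18.7013 exercise | (k=5,j=1): S=114.2060, (K−S)⁺=6.1040, hold=7.3244 ⇒ V=7.3244 continue | (k=5,j=2): S=128.3652, (K−S)⁺=0.0000, hold=1.3065 ⇒ V=1.3065 continue | (k=5,j=3): S=144.2797, (K−S)⁺=0.0000, hold=0.0000 ⇒ V=0.0000 continue | (k=5,j=4): S=162.1674, (K−S)⁺=0.0000, hold=0.0000 ⇒ V=0.0000 continue | (k=5,j=5): S=182.2727, (K−S)⁺=0.0000, hold=0.0000 ⇒ V=0.0000 continue  boundary S*=101.6087
step 4: (k=4,j=0): S=107.7234, (K−S)⁺=12.5866, hold=12.5458 ⇒ V=12.5866 exercise | (k=4,j=1): S=121.0788, (K−S)⁺=0.0000, hold=4.0831 ⇒ V=4.0831 continue | (k=4,j=2): S=136.0900, (K−S)⁺=0.0000, hold=0.6044 ⇒ V=0.6044 continue | (k=4,j=3): S=152.9623, (K−S)⁺=0.0000, hold=0.0000 ⇒ V=0.0000 continue | (k=4,j=4): S=171.9264, (K−S)⁺=0.0000, hold=0.0000 ⇒ V=0.0000 continue  boundary S*=107.7234
step 3: (k=3,j=0): S=114.2060, (K−S)⁺=6.1040, hold=7.9938 ⇒ V=7.9938 continue | (k=3,j=1): S=128.3652, (K−S)⁺=0.0000, hold=2.2103 ⇒ V=2.2103 continue | (k=3,j=2): S=144.2797, (K−S)⁺=0.0000, hold=0.2796 ⇒ V=0.2796 continue | (k=3,j=3): S=162.1674, (K−S)⁺=0.0000, hold=0.0000 ⇒ V=0.0000 continue  boundary S*=-
step 2: (k=2,j=0): S=121.0788, (K−S)⁺=0.0000, hold=4.8733 ⇒ V=4.8733 continue | (k=2,j=1): S=136.0900, (K−S)⁺=0.0000, hold=1.1712 ⇒ V=1.1712 continue | (k=2,j=2): S=152.9623, (K−S)⁺=0.0000, hold=0.1294 ⇒ V=0.1294 continue  boundary S*=-
step 1: (k=1,j=0): S=128.3652, (K−S)⁺=0.0000, hold=2.8772 ⇒ V=2.8772 continue | (k=1,j=1): S=144.2797, (K−S)⁺=0.0000, hold=0.6106 ⇒ V=0.6106 continue  boundary S*=-
step 0: (k=0,j=0): S=136.0900, (K−S)⁺=0.0000, hold=1.6558 ⇒ V=1.6558 continue  boundary S*=-

price = 1.6558
boundary = - - - - 107.7234 101.6087 107.7234
tree:
1.6558
2.8772 0.6106
4.8733 1.1712 0.1294
7.9938 2.2103 0.2796 0.0000
12.5866 4.0831 0.6044 0.0000 0.0000
18.7013 7.3244 1.3065 0.0000 0.0000 0.0000
24.4689 12.5866 2.8239 0.0000 0.0000 0.0000 0.0000
29.9091 18.7013 6.1040 0.0000 0.0000 0.0000 0.0000 0.0000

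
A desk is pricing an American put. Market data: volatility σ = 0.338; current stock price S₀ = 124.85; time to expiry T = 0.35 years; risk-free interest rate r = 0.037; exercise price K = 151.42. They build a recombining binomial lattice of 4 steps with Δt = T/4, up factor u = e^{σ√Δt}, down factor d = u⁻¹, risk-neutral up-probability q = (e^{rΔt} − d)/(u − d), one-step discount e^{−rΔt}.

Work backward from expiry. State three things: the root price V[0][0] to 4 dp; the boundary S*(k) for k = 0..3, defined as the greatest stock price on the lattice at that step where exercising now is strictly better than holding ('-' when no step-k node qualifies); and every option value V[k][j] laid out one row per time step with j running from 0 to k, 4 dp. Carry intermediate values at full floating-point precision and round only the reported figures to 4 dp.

price = 27.7349
boundary = - 112.9710 124.8500 112.9710
tree:
27.7349
38.4490 16.8206
49.1977 26.5700 6.8336
58.9238 38.4490 13.4747 0.0000
67.7244 49.1977 26.5700 0.0000 0.0000

Δt=0.08750, u=1.10515, d=0.90485, q=0.49122, disc=e^(-rΔt)=0.99677
k=4 terminal: V=max(K-S,0) → 67.7244 49.1977 26.5700 0.0000 0.0000
k=3: j=0 S=92.4962 intr=58.9238 cont=58.4344 V=58.9238[EX]; j=1 S=112.9710 intr=38.4490 cont=37.9596 V=38.4490[EX]; j=2 S=137.9781 intr=13.4419 cont=13.4747 V=13.4747[hold]; j=3 S=168.5206 intr=0.0000 cont=0.0000 V=0.0000[hold]  S*(3)=112.9710
k=2: j=0 S=102.2223 intr=49.1977 cont=48.7083 V=49.1977[EX]; j=1 S=124.8500 intr=26.5700 cont=26.0966 V=26.5700[EX]; j=2 S=152.4866 intr=0.0000 cont=6.8336 V=6.8336[hold]  S*(2)=124.8500
k=1: j=0 S=112.9710 intr=38.4490 cont=37.9596 V=38.4490[EX]; j=1 S=137.9781 intr=13.4419 cont=16.8206 V=16.8206[hold]  S*(1)=112.9710
k=0: j=0 S=124.8500 intr=26.5700 cont=27.7349 V=27.7349[hold]  S*(0)=-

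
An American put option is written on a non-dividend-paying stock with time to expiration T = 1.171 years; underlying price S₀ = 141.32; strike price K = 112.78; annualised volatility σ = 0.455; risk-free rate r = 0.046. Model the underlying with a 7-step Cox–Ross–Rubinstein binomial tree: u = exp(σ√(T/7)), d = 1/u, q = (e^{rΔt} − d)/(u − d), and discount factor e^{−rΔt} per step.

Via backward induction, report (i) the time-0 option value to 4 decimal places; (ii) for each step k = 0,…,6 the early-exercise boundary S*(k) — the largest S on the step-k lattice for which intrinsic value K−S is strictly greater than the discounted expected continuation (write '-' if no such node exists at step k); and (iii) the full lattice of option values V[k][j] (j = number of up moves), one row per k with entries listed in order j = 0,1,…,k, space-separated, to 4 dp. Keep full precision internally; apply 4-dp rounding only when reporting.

Δt=0.16729  u=1.20454  d=0.83019  q=0.47424  discount=0.99233
step 7 (expiry): payoffs max(K−S,0) = 74.3690 57.0489 31.9188 0.0000 0.0000 0.0000 0.0000 0.0000
step 6: (k=6,j=0): S=46.2676, (K−S)⁺=66.5124, hold=65.6479 ⇒ V=66.5124 exercise | (k=6,j=1): S=67.1304, (K−S)⁺=45.6496, hold=44.7851 ⇒ V=45.6496 exercise | (k=6,j=2): S=97.4005, (K−S)⁺=15.3795, hold=16.6528 ⇒ V=16.6528 continue | (k=6,j=3): S=141.3200, (K−S)⁺=0.0000, hold=0.0000 ⇒ V=0.0000 continue | (k=6,j=4): S=205.0435, (K−S)⁺=0.0000, hold=0.0000 ⇒ V=0.0000 continue | (k=6,j=5): S=297.5009, (K−S)⁺=0.0000, hold=0.0000 ⇒ V=0.0000 continue | (k=6,j=6): S=431.6489, (K−S)⁺=0.0000, hold=0.0000 ⇒ V=0.0000 continue  boundary S*=67.1304
step 5: (k=5,j=0): S=55.7311, (K−S)⁺=57.0489, hold=56.1844 ⇒ V=57.0489 exercise | (k=5,j=1): S=80.8612, (K−S)⁺=31.9188, hold=31.6535 ⇒ V=31.9188 exercise | (k=5,j=2): S=117.3228, (K−S)⁺=0.0000, hold=8.6882 ⇒ V=8.6882 continue | (k=5,j=3): S=170.2256, (K−S)⁺=0.0000, hold=0.0000 ⇒ V=0.0000 continue | (k=5,j=4): S=246.9830, (K−S)⁺=0.0000, hold=0.0000 ⇒ V=0.0000 continue | (k=5,j=5): S=358.3517, (K−S)⁺=0.0000, hold=0.0000 ⇒ V=0.0000 continue  boundary S*=80.8612
step 4: (k=4,j=0): S=67.1304, (K−S)⁺=45.6496, hold=44.7851 ⇒ V=45.6496 exercise | (k=4,j=1): S=97.4005, (K−S)⁺=15.3795, hold=20.7416 ⇒ V=20.7416 continue | (k=4,j=2): S=141.3200, (K−S)⁺=0.0000, hold=4.5329 ⇒ V=4.5329 continue | (k=4,j=3): S=205.0435, (K−S)⁺=0.0000, hold=0.0000 ⇒ V=0.0000 continue | (k=4,j=4): S=297.5009, (K−S)⁺=0.0000, hold=0.0000 ⇒ V=0.0000 continue  boundary S*=67.1304
step 3: (k=3,j=0): S=80.8612, (K−S)⁺=31.9188, hold=33.5777 ⇒ V=33.5777 continue | (k=3,j=1): S=117.3228, (K−S)⁺=0.0000, hold=12.9546 ⇒ V=12.9546 continue | (k=3,j=2): S=170.2256, (K−S)⁺=0.0000, hold=2.3649 ⇒ V=2.3649 continue | (k=3,j=3): S=246.9830, (K−S)⁺=0.0000, hold=0.0000 ⇒ V=0.0000 continue  boundary S*=-
step 2: (k=2,j=0): S=97.4005, (K−S)⁺=15.3795, hold=23.6149 ⇒ V=23.6149 continue | (k=2,j=1): S=141.3200, (K−S)⁺=0.0000, hold=7.8717 ⇒ V=7.8717 continue | (k=2,j=2): S=205.0435, (K−S)⁺=0.0000, hold=1.2338 ⇒ V=1.2338 continue  boundary S*=-
step 1: (k=1,j=0): S=117.3228, (K−S)⁺=0.0000, hold=16.0250 ⇒ V=16.0250 continue | (k=1,j=1): S=170.2256, (K−S)⁺=0.0000, hold=4.6875 ⇒ V=4.6875 continue  boundary S*=-
step 0: (k=0,j=0): S=141.3200, (K−S)⁺=0.0000, hold=10.5666 ⇒ V=10.5666 continue  boundary S*=-

price = 10.5666
boundary = - - - - 67.1304 80.8612 67.1304
tree:
10.5666
16.0250 4.6875
23.6149 7.8717 1.2338
33.5777 12.9546 2.3649 0.0000
45.6496 20.7416 4.5329 0.0000 0.0000
57.0489 31.9188 8.6882 0.0000 0.0000 0.0000
66.5124 45.6496 16.6528 0.0000 0.0000 0.0000 0.0000
74.3690 57.0489 31.9188 0.0000 0.0000 0.0000 0.0000 0.0000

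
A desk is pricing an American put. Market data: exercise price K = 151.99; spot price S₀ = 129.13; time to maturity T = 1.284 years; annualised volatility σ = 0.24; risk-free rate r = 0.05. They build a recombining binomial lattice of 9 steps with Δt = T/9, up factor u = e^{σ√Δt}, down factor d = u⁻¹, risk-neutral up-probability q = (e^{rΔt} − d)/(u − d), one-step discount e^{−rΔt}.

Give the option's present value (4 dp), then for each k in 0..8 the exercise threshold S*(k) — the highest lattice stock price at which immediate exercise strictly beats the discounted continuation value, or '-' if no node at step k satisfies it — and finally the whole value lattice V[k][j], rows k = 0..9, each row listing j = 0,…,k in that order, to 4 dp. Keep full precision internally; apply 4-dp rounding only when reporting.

Δt=0.14267  u=1.09489  d=0.91334  q=0.51678  discount=0.99289
step 9 (expiry): payoffs max(K−S,0) = 94.8811 83.5291 69.9206 53.6071 34.0509 10.6073 0.0000 0.0000 0.0000 0.0000
step 8: (k=8,j=0): S=62.5278, (K−S)⁺=89.4622, hold=88.3818 ⇒ V=89.4622 exercise | (k=8,j=1): S=74.9569, (K−S)⁺=77.0331, hold=75.9527 ⇒ V=77.0331 exercise | (k=8,j=2): S=89.8567, (K−S)⁺=62.1333, hold=61.0530 ⇒ V=62.1333 exercise | (k=8,j=3): S=107.7181, (K−S)⁺=44.2719, hold=43.1916 ⇒ V=44.2719 exercise | (k=8,j=4): S=129.1300, (K−S)⁺=22.8600, hold=21.7797 ⇒ V=22.8600 exercise | (k=8,j=5): S=154.7981, (K−S)⁺=0.0000, hold=5.0892 ⇒ V=5.0892 continue | (k=8,j=6): S=185.5684, (K−S)⁺=0.0000, hold=0.0000 ⇒ V=0.0000 continue | (k=8,j=7): S=222.4552, (K−S)⁺=0.0000, hold=0.0000 ⇒ V=0.0000 continue | (k=8,j=8): S=266.6741, (K−S)⁺=0.0000, hold=0.0000 ⇒ V=0.0000 continue  boundary S*=129.1300
step 7: (k=7,j=0): S=68.4609, (K−S)⁺=83.5291, hold=82.4488 ⇒ V=83.5291 exercise | (k=7,j=1): S=82.0694, (K−S)⁺=69.9206, hold=68.8403 ⇒ V=69.9206 exercise | (k=7,j=2): S=98.3829, (K−S)⁺=53.6071, hold=52.5268 ⇒ V=53.6071 exercise | (k=7,j=3): S=117.9391, (K−S)⁺=34.0509, hold=32.9705 ⇒ V=34.0509 exercise | (k=7,j=4): S=141.3827, (K−S)⁺=10.6073, hold=13.5791 ⇒ V=13.5791 continue | (k=7,j=5): S=169.4864, (K−S)⁺=0.0000, hold=2.4417 ⇒ V=2.4417 continue | (k=7,j=6): S=203.1764, (K−S)⁺=0.0000, hold=0.0000 ⇒ V=0.0000 continue | (k=7,j=7): S=243.5632, (K−S)⁺=0.0000, hold=0.0000 ⇒ V=0.0000 continue  boundary S*=117.9391
step 6: (k=6,j=0): S=74.9569, (K−S)⁺=77.0331, hold=75.9527 ⇒ V=77.0331 exercise | (k=6,j=1): S=89.8567, (K−S)⁺=62.1333, hold=61.0530 ⇒ V=62.1333 exercise | (k=6,j=2): S=107.7181, (K−S)⁺=44.2719, hold=43.1916 ⇒ V=44.2719 exercise | (k=6,j=3): S=129.1300, (K−S)⁺=22.8600, hold=23.3045 ⇒ V=23.3045 continue | (k=6,j=4): S=154.7981, (K−S)⁺=0.0000, hold=7.7678 ⇒ V=7.7678 continue | (k=6,j=5): S=185.5684, (K−S)⁺=0.0000, hold=1.1715 ⇒ V=1.1715 continue | (k=6,j=6): S=222.4552, (K−S)⁺=0.0000, hold=0.0000 ⇒ V=0.0000 continue  boundary S*=107.7181
step 5: (k=5,j=0): S=82.0694, (K−S)⁺=69.9206, hold=68.8403 ⇒ V=69.9206 exercise | (k=5,j=1): S=98.3829, (K−S)⁺=53.6071, hold=52.5268 ⇒ V=53.6071 exercise | (k=5,j=2): S=117.9391, (K−S)⁺=34.0509, hold=33.1986 ⇒ V=34.0509 exercise | (k=5,j=3): S=141.3827, (K−S)⁺=10.6073, hold=15.1668 ⇒ V=15.1668 continue | (k=5,j=4): S=169.4864, (K−S)⁺=0.0000, hold=4.3280 ⇒ V=4.3280 continue | (k=5,j=5): S=203.1764, (K−S)⁺=0.0000, hold=0.5621 ⇒ V=0.5621 continue  boundary S*=117.9391
step 4: (k=4,j=0): S=89.8567, (K−S)⁺=62.1333, hold=61.0530 ⇒ V=62.1333 exercise | (k=4,j=1): S=107.7181, (K−S)⁺=44.2719, hold=43.1916 ⇒ V=44.2719 exercise | (k=4,j=2): S=129.1300, (K−S)⁺=22.8600, hold=24.1192 ⇒ V=24.1192 continue | (k=4,j=3): S=154.7981, (K−S)⁺=0.0000, hold=9.4975 ⇒ V=9.4975 continue | (k=4,j=4): S=185.5684, (K−S)⁺=0.0000, hold=2.3649 ⇒ V=2.3649 continue  boundary S*=107.7181
step 3: (k=3,j=0): S=98.3829, (K−S)⁺=53.6071, hold=52.5268 ⇒ V=53.6071 exercise | (k=3,j=1): S=117.9391, (K−S)⁺=34.0509, hold=33.6167 ⇒ V=34.0509 exercise | (k=3,j=2): S=141.3827, (K−S)⁺=10.6073, hold=16.4452 ⇒ V=16.4452 continue | (k=3,j=3): S=169.4864, (K−S)⁺=0.0000, hold=5.7702 ⇒ V=5.7702 continue  boundary S*=117.9391
step 2: (k=2,j=0): S=107.7181, (K−S)⁺=44.2719, hold=43.1916 ⇒ V=44.2719 exercise | (k=2,j=1): S=129.1300, (K−S)⁺=22.8600, hold=24.7752 ⇒ V=24.7752 continue | (k=2,j=2): S=154.7981, (K−S)⁺=0.0000, hold=10.8508 ⇒ V=10.8508 continue  boundary S*=107.7181
step 1: (k=1,j=0): S=117.9391, (K−S)⁺=34.0509, hold=33.9532 ⇒ V=34.0509 exercise | (k=1,j=1): S=141.3827, (K−S)⁺=10.6073, hold=17.4543 ⇒ V=17.4543 continue  boundary S*=117.9391
step 0: (k=0,j=0): S=129.1300, (K−S)⁺=22.8600, hold=25.2930 ⇒ V=25.2930 continue  boundary S*=-

price = 25.2930
boundary = - 117.9391 107.7181 117.9391 107.7181 117.9391 107.7181 117.9391 129.1300
tree:
25.2930
34.0509 17.4543
44.2719 24.7752 10.8508
53.6071 34.0509 16.4452 5.7702
62.1333 44.2719 24.1192 9.4975 2.3649
69.9206 53.6071 34.0509 15.1668 4.3280 0.5621
77.0331 62.1333 44.2719 23.3045 7.7678 1.1715 0.0000
83.5291 69.9206 53.6071 34.0509 13.5791 2.4417 0.0000 0.0000
89.4622 77.0331 62.1333 44.2719 22.8600 5.0892 0.0000 0.0000 0.0000
94.8811 83.5291 69.9206 53.6071 34.0509 10.6073 0.0000 0.0000 0.0000 0.0000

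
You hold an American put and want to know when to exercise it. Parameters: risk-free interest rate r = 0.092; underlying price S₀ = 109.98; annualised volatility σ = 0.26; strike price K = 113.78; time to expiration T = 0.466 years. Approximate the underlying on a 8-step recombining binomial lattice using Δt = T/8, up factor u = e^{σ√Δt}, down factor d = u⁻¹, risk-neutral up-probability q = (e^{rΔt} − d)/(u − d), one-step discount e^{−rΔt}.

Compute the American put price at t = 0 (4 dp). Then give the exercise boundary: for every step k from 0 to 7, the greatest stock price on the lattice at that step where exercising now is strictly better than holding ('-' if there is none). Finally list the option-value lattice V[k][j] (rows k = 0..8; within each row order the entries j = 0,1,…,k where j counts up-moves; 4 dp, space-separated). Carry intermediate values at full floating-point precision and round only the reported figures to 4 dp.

Δt=0.05825  u=1.06476  d=0.93918  q=0.52710  discount=0.99466
step 8 (expiry): payoffs max(K−S,0) = 47.2076 38.3057 28.2135 16.7717 3.8000 0.0000 0.0000 0.0000 0.0000
step 7: (k=7,j=0): S=70.8837, (K−S)⁺=42.8963, hold=42.2882 ⇒ V=42.8963 exercise | (k=7,j=1): S=80.3621, (K−S)⁺=33.4179, hold=32.8098 ⇒ V=33.4179 exercise | (k=7,j=2): S=91.1080, (K−S)⁺=22.6720, hold=22.0639 ⇒ V=22.6720 exercise | (k=7,j=3): S=103.2907, (K−S)⁺=10.4893, hold=9.8812 ⇒ V=10.4893 exercise | (k=7,j=4): S=117.1025, (K−S)⁺=0.0000, hold=1.7874 ⇒ V=1.7874 continue | (k=7,j=5): S=132.7612, (K−S)⁺=0.0000, hold=0.0000 ⇒ V=0.0000 continue | (k=7,j=6): S=150.5137, (K−S)⁺=0.0000, hold=0.0000 ⇒ V=0.0000 continue | (k=7,j=7): S=170.6400, (K−S)⁺=0.0000, hold=0.0000 ⇒ V=0.0000 continue  boundary S*=103.2907
step 6: (k=6,j=0): S=75.4743, (K−S)⁺=38.3057, hold=37.6976 ⇒ V=38.3057 exercise | (k=6,j=1): S=85.5665, (K−S)⁺=28.2135, hold=27.6054 ⇒ V=28.2135 exercise | (k=6,j=2): S=97.0083, (K−S)⁺=16.7717, hold=16.1636 ⇒ V=16.7717 exercise | (k=6,j=3): S=109.9800, (K−S)⁺=3.8000, hold=5.8709 ⇒ V=5.8709 continue | (k=6,j=4): S=124.6863, (K−S)⁺=0.0000, hold=0.8407 ⇒ V=0.8407 continue | (k=6,j=5): S=141.3590, (K−S)⁺=0.0000, hold=0.0000 ⇒ V=0.0000 continue | (k=6,j=6): S=160.2612, (K−S)⁺=0.0000, hold=0.0000 ⇒ V=0.0000 continue  boundary S*=97.0083
step 5: (k=5,j=0): S=80.3621, (K−S)⁺=33.4179, hold=32.8098 ⇒ V=33.4179 exercise | (k=5,j=1): S=91.1080, (K−S)⁺=22.6720, hold=22.0639 ⇒ V=22.6720 exercise | (k=5,j=2): S=103.2907, (K−S)⁺=10.4893, hold=10.9669 ⇒ V=10.9669 continue | (k=5,j=3): S=117.1025, (K−S)⁺=0.0000, hold=3.2023 ⇒ V=3.2023 continue | (k=5,j=4): S=132.7612, (K−S)⁺=0.0000, hold=0.3955 ⇒ V=0.3955 continue | (k=5,j=5): S=150.5137, (K−S)⁺=0.0000, hold=0.0000 ⇒ V=0.0000 continue  boundary S*=91.1080
step 4: (k=4,j=0): S=85.5665, (K−S)⁺=28.2135, hold=27.6054 ⇒ V=28.2135 exercise | (k=4,j=1): S=97.0083, (K−S)⁺=16.7717, hold=16.4140 ⇒ V=16.7717 exercise | (k=4,j=2): S=109.9800, (K−S)⁺=3.8000, hold=6.8374 ⇒ V=6.8374 continue | (k=4,j=3): S=124.6863, (K−S)⁺=0.0000, hold=1.7136 ⇒ V=1.7136 continue | (k=4,j=4): S=141.3590, (K−S)⁺=0.0000, hold=0.1860 ⇒ V=0.1860 continue  boundary S*=97.0083
step 3: (k=3,j=0): S=91.1080, (K−S)⁺=22.6720, hold=22.0639 ⇒ V=22.6720 exercise | (k=3,j=1): S=103.2907, (K−S)⁺=10.4893, hold=11.4737 ⇒ V=11.4737 continue | (k=3,j=2): S=117.1025, (K−S)⁺=0.0000, hold=4.1145 ⇒ V=4.1145 continue | (k=3,j=3): S=132.7612, (K−S)⁺=0.0000, hold=0.9035 ⇒ V=0.9035 continue  boundary S*=91.1080
step 2: (k=2,j=0): S=97.0083, (K−S)⁺=16.7717, hold=16.6797 ⇒ V=16.7717 exercise | (k=2,j=1): S=109.9800, (K−S)⁺=3.8000, hold=7.5540 ⇒ V=7.5540 continue | (k=2,j=2): S=124.6863, (K−S)⁺=0.0000, hold=2.4091 ⇒ V=2.4091 continue  boundary S*=97.0083
step 1: (k=1,j=0): S=103.2907, (K−S)⁺=10.4893, hold=11.8494 ⇒ V=11.8494 continue | (k=1,j=1): S=117.1025, (K−S)⁺=0.0000, hold=4.8162 ⇒ V=4.8162 continue  boundary S*=-
step 0: (k=0,j=0): S=109.9800, (K−S)⁺=3.8000, hold=8.0986 ⇒ V=8.0986 continue  boundary S*=-

price = 8.0986
boundary = - - 97.0083 91.1080 97.0083 91.1080 97.0083 103.2907
tree:
8.0986
11.8494 4.8162
16.7717 7.5540 2.4091
22.6720 11.4737 4.1145 0.9035
28.2135 16.7717 6.8374 1.7136 0.1860
33.4179 22.6720 10.9669 3.2023 0.3955 0.0000
38.3057 28.2135 16.7717 5.8709 0.8407 0.0000 0.0000
42.8963 33.4179 22.6720 10.4893 1.7874 0.0000 0.0000 0.0000
47.2076 38.3057 28.2135 16.7717 3.8000 0.0000 0.0000 0.0000 0.0000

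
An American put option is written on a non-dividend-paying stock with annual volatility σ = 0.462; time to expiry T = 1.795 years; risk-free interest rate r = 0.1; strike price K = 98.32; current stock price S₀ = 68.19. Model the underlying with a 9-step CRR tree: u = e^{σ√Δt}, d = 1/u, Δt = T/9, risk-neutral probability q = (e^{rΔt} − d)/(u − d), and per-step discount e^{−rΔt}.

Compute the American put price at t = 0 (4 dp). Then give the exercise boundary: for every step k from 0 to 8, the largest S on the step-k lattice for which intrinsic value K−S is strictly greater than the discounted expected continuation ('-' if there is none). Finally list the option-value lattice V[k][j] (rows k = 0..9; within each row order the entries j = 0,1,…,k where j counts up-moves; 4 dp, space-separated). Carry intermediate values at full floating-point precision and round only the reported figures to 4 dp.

Δt=0.19944  u=1.22915  d=0.81357  q=0.49707  discount=0.98025
step 9 (expiry): payoffs max(K−S,0) = 87.6720 82.2329 74.0153 61.6000 42.8428 14.5040 0.0000 0.0000 0.0000 0.0000
step 8: (k=8,j=0): S=13.0880, (K−S)⁺=85.2320, hold=83.2905 ⇒ V=85.2320 exercise | (k=8,j=1): S=19.7735, (K−S)⁺=78.5465, hold=76.6049 ⇒ V=78.5465 exercise | (k=8,j=2): S=29.8742, (K−S)⁺=68.4458, hold=66.5043 ⇒ V=68.4458 exercise | (k=8,j=3): S=45.1345, (K−S)⁺=53.1855, hold=51.2440 ⇒ V=53.1855 exercise | (k=8,j=4): S=68.1900, (K−S)⁺=30.1300, hold=28.1885 ⇒ V=30.1300 exercise | (k=8,j=5): S=103.0227, (K−S)⁺=0.0000, hold=7.1504 ⇒ V=7.1504 continue | (k=8,j=6): S=155.6485, (K−S)⁺=0.0000, hold=0.0000 ⇒ V=0.0000 continue | (k=8,j=7): S=235.1565, (K−S)⁺=0.0000, hold=0.0000 ⇒ V=0.0000 continue | (k=8,j=8): S=355.2785, (K−S)⁺=0.0000, hold=0.0000 ⇒ V=0.0000 continue  boundary S*=68.1900
step 7: (k=7,j=0): S=16.0871, (K−S)⁺=82.2329, hold=80.2914 ⇒ V=82.2329 exercise | (k=7,j=1): S=24.3047, (K−S)⁺=74.0153, hold=72.0738 ⇒ V=74.0153 exercise | (k=7,j=2): S=36.7200, (K−S)⁺=61.6000, hold=59.6585 ⇒ V=61.6000 exercise | (k=7,j=3): S=55.4772, (K−S)⁺=42.8428, hold=40.9013 ⇒ V=42.8428 exercise | (k=7,j=4): S=83.8160, (K−S)⁺=14.5040, hold=18.3380 ⇒ V=18.3380 continue | (k=7,j=5): S=126.6306, (K−S)⁺=0.0000, hold=3.5251 ⇒ V=3.5251 continue | (k=7,j=6): S=191.3158, (K−S)⁺=0.0000, hold=0.0000 ⇒ V=0.0000 continue | (k=7,j=7): S=289.0433, (K−S)⁺=0.0000, hold=0.0000 ⇒ V=0.0000 continue  boundary S*=55.4772
step 6: (k=6,j=0): S=19.7735, (K−S)⁺=78.5465, hold=76.6049 ⇒ V=78.5465 exercise | (k=6,j=1): S=29.8742, (K−S)⁺=68.4458, hold=66.5043 ⇒ V=68.4458 exercise | (k=6,j=2): S=45.1345, (K−S)⁺=53.1855, hold=51.2440 ⇒ V=53.1855 exercise | (k=6,j=3): S=68.1900, (K−S)⁺=30.1300, hold=30.0566 ⇒ V=30.1300 exercise | (k=6,j=4): S=103.0227, (K−S)⁺=0.0000, hold=10.7582 ⇒ V=10.7582 continue | (k=6,j=5): S=155.6485, (K−S)⁺=0.0000, hold=1.7379 ⇒ V=1.7379 continue | (k=6,j=6): S=235.1565, (K−S)⁺=0.0000, hold=0.0000 ⇒ V=0.0000 continue  boundary S*=68.1900
step 5: (k=5,j=0): S=24.3047, (K−S)⁺=74.0153, hold=72.0738 ⇒ V=74.0153 exercise | (k=5,j=1): S=36.7200, (K−S)⁺=61.6000, hold=59.6585 ⇒ V=61.6000 exercise | (k=5,j=2): S=55.4772, (K−S)⁺=42.8428, hold=40.9013 ⇒ V=42.8428 exercise | (k=5,j=3): S=83.8160, (K−S)⁺=14.5040, hold=20.0960 ⇒ V=20.0960 continue | (k=5,j=4): S=126.6306, (K−S)⁺=0.0000, hold=6.1505 ⇒ V=6.1505 continue | (k=5,j=5): S=191.3158, (K−S)⁺=0.0000, hold=0.8568 ⇒ V=0.8568 continue  boundary S*=55.4772
step 4: (k=4,j=0): S=29.8742, (K−S)⁺=68.4458, hold=66.5043 ⇒ V=68.4458 exercise | (k=4,j=1): S=45.1345, (K−S)⁺=53.1855, hold=51.2440 ⇒ V=53.1855 exercise | (k=4,j=2): S=68.1900, (K−S)⁺=30.1300, hold=30.9132 ⇒ V=30.9132 continue | (k=4,j=3): S=103.0227, (K−S)⁺=0.0000, hold=12.9041 ⇒ V=12.9041 continue | (k=4,j=4): S=155.6485, (K−S)⁺=0.0000, hold=3.4496 ⇒ V=3.4496 continue  boundary S*=45.1345
step 3: (k=3,j=0): S=36.7200, (K−S)⁺=61.6000, hold=59.6585 ⇒ V=61.6000 exercise | (k=3,j=1): S=55.4772, (K−S)⁺=42.8428, hold=41.2829 ⇒ V=42.8428 exercise | (k=3,j=2): S=83.8160, (K−S)⁺=14.5040, hold=21.5277 ⇒ V=21.5277 continue | (k=3,j=3): S=126.6306, (K−S)⁺=0.0000, hold=8.0425 ⇒ V=8.0425 continue  boundary S*=55.4772
step 2: (k=2,j=0): S=45.1345, (K−S)⁺=53.1855, hold=51.2440 ⇒ V=53.1855 exercise | (k=2,j=1): S=68.1900, (K−S)⁺=30.1300, hold=31.6108 ⇒ V=31.6108 continue | (k=2,j=2): S=103.0227, (K−S)⁺=0.0000, hold=14.5318 ⇒ V=14.5318 continue  boundary S*=45.1345
step 1: (k=1,j=0): S=55.4772, (K−S)⁺=42.8428, hold=41.6228 ⇒ V=42.8428 exercise | (k=1,j=1): S=83.8160, (K−S)⁺=14.5040, hold=22.6647 ⇒ V=22.6647 continue  boundary S*=55.4772
step 0: (k=0,j=0): S=68.1900, (K−S)⁺=30.1300, hold=32.1648 ⇒ V=32.1648 continue  boundary S*=-

price = 32.1648
boundary = - 55.4772 45.1345 55.4772 45.1345 55.4772 68.1900 55.4772 68.1900
tree:
32.1648
42.8428 22.6647
53.1855 31.6108 14.5318
61.6000 42.8428 21.5277 8.0425
68.4458 53.1855 30.9132 12.9041 3.4496
74.0153 61.6000 42.8428 20.0960 6.1505 0.8568
78.5465 68.4458 53.1855 30.1300 10.7582 1.7379 0.0000
82.2329 74.0153 61.6000 42.8428 18.3380 3.5251 0.0000 0.0000
85.2320 78.5465 68.4458 53.1855 30.1300 7.1504 0.0000 0.0000 0.0000
87.6720 82.2329 74.0153 61.6000 42.8428 14.5040 0.0000 0.0000 0.0000 0.0000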